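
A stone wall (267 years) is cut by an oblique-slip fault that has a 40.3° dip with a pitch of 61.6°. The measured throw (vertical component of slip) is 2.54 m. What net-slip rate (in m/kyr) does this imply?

16.7 m/kyr

dip-slip = throw / sin(dip) = 2.54 / sin(40.3°) = 3.927 m
net slip = dip-slip / sin(rake) = 3.927 / sin(61.6°) = 4.464 m
rate = 4.464 m / 267 years = 0.0167 m/yr = 16.7 m/kyr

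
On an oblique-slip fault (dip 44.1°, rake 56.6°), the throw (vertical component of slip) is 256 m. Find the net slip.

441 m

dip-slip = throw / sin(dip) = 256 / sin(44.1°) = 367.9 m
net slip = dip-slip / sin(rake) = 367.9 / sin(56.6°) = 441 m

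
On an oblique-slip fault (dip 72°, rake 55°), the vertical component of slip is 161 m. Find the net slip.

dip-slip = throw / sin(dip) = 161 / sin(72°) = 169.3 m
net slip = dip-slip / sin(rake) = 169.3 / sin(55°) = 207 m

207 m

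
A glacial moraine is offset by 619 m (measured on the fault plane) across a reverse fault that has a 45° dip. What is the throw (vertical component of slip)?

438 m

throw = dip-slip × sin(dip) = 619 m × sin(45°) = 438 m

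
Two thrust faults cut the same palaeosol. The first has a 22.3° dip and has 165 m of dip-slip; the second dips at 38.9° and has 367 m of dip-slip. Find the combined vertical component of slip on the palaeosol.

293 m

throw_A = 165 × sin(22.3°) = 62.61 m
throw_B = 367 × sin(38.9°) = 230.5 m
total = 62.61 + 230.5 = 293 m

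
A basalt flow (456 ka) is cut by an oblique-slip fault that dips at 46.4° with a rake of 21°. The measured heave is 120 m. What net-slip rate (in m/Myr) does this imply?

dip-slip = heave / cos(dip) = 120 / cos(46.4°) = 174 m
net slip = dip-slip / sin(rake) = 174 / sin(21°) = 485.6 m
rate = 485.6 m / 456 ka = 0.00106 m/yr = 1060 m/Myr

1060 m/Myr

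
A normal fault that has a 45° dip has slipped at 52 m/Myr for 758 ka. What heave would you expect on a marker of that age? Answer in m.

dip-slip = rate × time = 52 m/Myr × 758 ka = 39.42 m
heave = dip-slip × cos(dip) = 39.42 × cos(45°) = 27.9 m

27.9 m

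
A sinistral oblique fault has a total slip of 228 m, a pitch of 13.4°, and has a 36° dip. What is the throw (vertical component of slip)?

dip-slip = net slip × sin(rake) = 228 m × sin(13.4°) = 52.84 m
throw = dip-slip × sin(dip) = 52.84 × sin(36°) = 31.1 m

31.1 m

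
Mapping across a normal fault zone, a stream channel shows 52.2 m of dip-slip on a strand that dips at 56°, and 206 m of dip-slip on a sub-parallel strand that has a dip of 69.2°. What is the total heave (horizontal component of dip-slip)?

heave_A = 52.2 × cos(56°) = 29.19 m
heave_B = 206 × cos(69.2°) = 73.15 m
total = 29.19 + 73.15 = 102 m

102 m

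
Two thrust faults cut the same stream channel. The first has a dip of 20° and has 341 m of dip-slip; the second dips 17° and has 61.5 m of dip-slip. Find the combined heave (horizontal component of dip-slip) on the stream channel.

heave_A = 341 × cos(20°) = 320.4 m
heave_B = 61.5 × cos(17°) = 58.81 m
total = 320.4 + 58.81 = 379 m

379 m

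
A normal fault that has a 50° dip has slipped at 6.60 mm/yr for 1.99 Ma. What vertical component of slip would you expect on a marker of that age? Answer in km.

10.1 km

dip-slip = rate × time = 6.60 mm/yr × 1.99 Ma = 13130 m
throw = dip-slip × sin(dip) = 13130 × sin(50°) = 10100 m = 10.1 km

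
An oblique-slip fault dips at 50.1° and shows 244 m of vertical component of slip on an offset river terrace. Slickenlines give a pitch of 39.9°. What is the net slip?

dip-slip = throw / sin(dip) = 244 / sin(50.1°) = 318.1 m
net slip = dip-slip / sin(rake) = 318.1 / sin(39.9°) = 496 m

496 m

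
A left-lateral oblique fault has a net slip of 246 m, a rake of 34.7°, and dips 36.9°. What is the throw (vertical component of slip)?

84.1 m

dip-slip = net slip × sin(rake) = 246 m × sin(34.7°) = 140 m
throw = dip-slip × sin(dip) = 140 × sin(36.9°) = 84.1 m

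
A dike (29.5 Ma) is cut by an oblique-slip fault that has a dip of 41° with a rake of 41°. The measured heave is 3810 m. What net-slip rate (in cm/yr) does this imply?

dip-slip = heave / cos(dip) = 3810 / cos(41°) = 5048 m
net slip = dip-slip / sin(rake) = 5048 / sin(41°) = 7695 m
rate = 7695 m / 29.5 Ma = 0.000261 m/yr = 0.0261 cm/yr

0.0261 cm/yr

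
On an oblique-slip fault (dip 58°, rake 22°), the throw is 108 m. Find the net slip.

dip-slip = throw / sin(dip) = 108 / sin(58°) = 127.4 m
net slip = dip-slip / sin(rake) = 127.4 / sin(22°) = 340 m

340 m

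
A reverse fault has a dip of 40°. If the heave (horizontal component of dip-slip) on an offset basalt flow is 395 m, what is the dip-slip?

516 m

dip-slip = heave / cos(dip) = 395 / cos(40°) = 516 m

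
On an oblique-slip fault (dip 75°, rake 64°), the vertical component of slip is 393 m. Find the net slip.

453 m

dip-slip = throw / sin(dip) = 393 / sin(75°) = 406.9 m
net slip = dip-slip / sin(rake) = 406.9 / sin(64°) = 453 m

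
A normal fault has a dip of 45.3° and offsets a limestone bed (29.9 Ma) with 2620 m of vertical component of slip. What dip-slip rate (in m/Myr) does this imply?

123 m/Myr

dip-slip = throw / sin(dip) = 2620 m / sin(45.3°) = 3686 m
rate = 3686 m / 29.9 Ma = 0.000123 m/yr = 123 m/Myr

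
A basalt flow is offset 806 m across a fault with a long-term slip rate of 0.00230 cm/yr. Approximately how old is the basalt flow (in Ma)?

age = offset / rate = 806 m / (0.00230 cm/yr) = 3.5e+07 yr = 35 Ma

35 Ma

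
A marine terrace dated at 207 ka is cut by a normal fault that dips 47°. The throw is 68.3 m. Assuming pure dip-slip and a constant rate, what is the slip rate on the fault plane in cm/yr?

dip-slip = throw / sin(dip) = 68.3 m / sin(47°) = 93.39 m
rate = 93.39 m / 207 ka = 0.000451 m/yr = 0.0451 cm/yr

0.0451 cm/yr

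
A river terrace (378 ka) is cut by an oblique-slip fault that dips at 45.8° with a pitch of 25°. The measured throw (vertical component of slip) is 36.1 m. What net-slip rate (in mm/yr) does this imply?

dip-slip = throw / sin(dip) = 36.1 / sin(45.8°) = 50.35 m
net slip = dip-slip / sin(rake) = 50.35 / sin(25°) = 119.1 m
rate = 119.1 m / 378 ka = 0.000315 m/yr = 0.315 mm/yr

0.315 mm/yr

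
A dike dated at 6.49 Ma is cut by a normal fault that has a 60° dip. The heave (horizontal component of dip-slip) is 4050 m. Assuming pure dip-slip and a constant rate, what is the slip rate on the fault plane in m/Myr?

dip-slip = heave / cos(dip) = 4050 m / cos(60°) = 8100 m
rate = 8100 m / 6.49 Ma = 0.00125 m/yr = 1250 m/Myr

1250 m/Myr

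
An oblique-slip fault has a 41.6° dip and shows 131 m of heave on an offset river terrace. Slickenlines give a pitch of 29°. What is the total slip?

361 m

dip-slip = heave / cos(dip) = 131 / cos(41.6°) = 175.2 m
net slip = dip-slip / sin(rake) = 175.2 / sin(29°) = 361 m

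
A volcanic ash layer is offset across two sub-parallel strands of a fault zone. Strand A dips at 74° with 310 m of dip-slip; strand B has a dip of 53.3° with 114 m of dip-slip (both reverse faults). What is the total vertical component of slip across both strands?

389 m

throw_A = 310 × sin(74°) = 298 m
throw_B = 114 × sin(53.3°) = 91.40 m
total = 298 + 91.40 = 389 m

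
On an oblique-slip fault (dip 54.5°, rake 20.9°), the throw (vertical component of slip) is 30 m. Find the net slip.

103 m

dip-slip = throw / sin(dip) = 30 / sin(54.5°) = 36.85 m
net slip = dip-slip / sin(rake) = 36.85 / sin(20.9°) = 103 m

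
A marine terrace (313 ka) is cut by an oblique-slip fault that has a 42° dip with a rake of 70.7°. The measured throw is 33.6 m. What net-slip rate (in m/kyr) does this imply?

dip-slip = throw / sin(dip) = 33.6 / sin(42°) = 50.21 m
net slip = dip-slip / sin(rake) = 50.21 / sin(70.7°) = 53.20 m
rate = 53.20 m / 313 ka = 0.000170 m/yr = 0.170 m/kyr

0.170 m/kyr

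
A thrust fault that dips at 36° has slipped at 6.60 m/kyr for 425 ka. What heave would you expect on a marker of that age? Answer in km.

dip-slip = rate × time = 6.60 m/kyr × 425 ka = 2805 m
heave = dip-slip × cos(dip) = 2805 × cos(36°) = 2270 m = 2.27 km

2.27 km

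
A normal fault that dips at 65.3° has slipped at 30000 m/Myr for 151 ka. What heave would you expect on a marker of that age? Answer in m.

dip-slip = rate × time = 30000 m/Myr × 151 ka = 4530 m
heave = dip-slip × cos(dip) = 4530 × cos(65.3°) = 1890 m

1890 m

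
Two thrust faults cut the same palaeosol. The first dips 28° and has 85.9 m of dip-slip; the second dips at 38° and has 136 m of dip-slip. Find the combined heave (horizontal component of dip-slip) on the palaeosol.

heave_A = 85.9 × cos(28°) = 75.85 m
heave_B = 136 × cos(38°) = 107.2 m
total = 75.85 + 107.2 = 183 m

183 m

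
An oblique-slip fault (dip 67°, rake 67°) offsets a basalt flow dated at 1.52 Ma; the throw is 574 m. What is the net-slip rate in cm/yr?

dip-slip = throw / sin(dip) = 574 / sin(67°) = 623.6 m
net slip = dip-slip / sin(rake) = 623.6 / sin(67°) = 677.4 m
rate = 677.4 m / 1.52 Ma = 0.000446 m/yr = 0.0446 cm/yr

0.0446 cm/yr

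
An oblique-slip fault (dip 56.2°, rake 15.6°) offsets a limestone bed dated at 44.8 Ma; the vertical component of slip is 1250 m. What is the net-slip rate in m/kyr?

dip-slip = throw / sin(dip) = 1250 / sin(56.2°) = 1504 m
net slip = dip-slip / sin(rake) = 1504 / sin(15.6°) = 5594 m
rate = 5594 m / 44.8 Ma = 0.000125 m/yr = 0.125 m/kyr

0.125 m/kyr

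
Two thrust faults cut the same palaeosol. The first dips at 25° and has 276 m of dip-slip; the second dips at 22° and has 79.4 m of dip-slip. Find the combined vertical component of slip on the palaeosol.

throw_A = 276 × sin(25°) = 116.6 m
throw_B = 79.4 × sin(22°) = 29.74 m
total = 116.6 + 29.74 = 146 m

146 m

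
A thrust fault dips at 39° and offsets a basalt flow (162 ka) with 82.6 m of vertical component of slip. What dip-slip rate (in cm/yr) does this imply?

dip-slip = throw / sin(dip) = 82.6 m / sin(39°) = 131.3 m
rate = 131.3 m / 162 ka = 0.000810 m/yr = 0.0810 cm/yr

0.0810 cm/yr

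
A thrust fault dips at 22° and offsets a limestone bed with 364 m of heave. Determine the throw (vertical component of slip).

147 m

throw = heave × tan(dip) = 364 × tan(22°) = 147 m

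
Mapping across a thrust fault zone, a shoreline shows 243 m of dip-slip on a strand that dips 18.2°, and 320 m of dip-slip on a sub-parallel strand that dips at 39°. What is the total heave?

heave_A = 243 × cos(18.2°) = 230.8 m
heave_B = 320 × cos(39°) = 248.7 m
total = 230.8 + 248.7 = 480 m

480 m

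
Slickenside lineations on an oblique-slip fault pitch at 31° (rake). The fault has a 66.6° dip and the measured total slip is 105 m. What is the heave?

dip-slip = net slip × sin(rake) = 105 m × sin(31°) = 54.08 m
heave = dip-slip × cos(dip) = 54.08 × cos(66.6°) = 21.5 m

21.5 m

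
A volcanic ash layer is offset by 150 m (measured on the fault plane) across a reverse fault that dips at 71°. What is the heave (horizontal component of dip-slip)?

heave = dip-slip × cos(dip) = 150 m × cos(71°) = 48.8 m

48.8 m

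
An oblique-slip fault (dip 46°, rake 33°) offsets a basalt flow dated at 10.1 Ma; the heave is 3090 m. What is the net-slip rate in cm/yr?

0.0809 cm/yr

dip-slip = heave / cos(dip) = 3090 / cos(46°) = 4448 m
net slip = dip-slip / sin(rake) = 4448 / sin(33°) = 8167 m
rate = 8167 m / 10.1 Ma = 0.000809 m/yr = 0.0809 cm/yr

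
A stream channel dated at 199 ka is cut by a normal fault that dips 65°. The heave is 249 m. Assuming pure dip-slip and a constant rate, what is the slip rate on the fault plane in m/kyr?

dip-slip = heave / cos(dip) = 249 m / cos(65°) = 589.2 m
rate = 589.2 m / 199 ka = 0.00296 m/yr = 2.96 m/kyr

2.96 m/kyr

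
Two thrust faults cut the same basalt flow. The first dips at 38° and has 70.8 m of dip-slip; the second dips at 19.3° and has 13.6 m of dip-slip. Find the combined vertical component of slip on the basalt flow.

throw_A = 70.8 × sin(38°) = 43.59 m
throw_B = 13.6 × sin(19.3°) = 4.495 m
total = 43.59 + 4.495 = 48.1 m

48.1 m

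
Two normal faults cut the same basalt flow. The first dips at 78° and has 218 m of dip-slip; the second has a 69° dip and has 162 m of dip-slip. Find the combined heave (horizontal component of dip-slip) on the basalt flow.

103 m

heave_A = 218 × cos(78°) = 45.32 m
heave_B = 162 × cos(69°) = 58.06 m
total = 45.32 + 58.06 = 103 m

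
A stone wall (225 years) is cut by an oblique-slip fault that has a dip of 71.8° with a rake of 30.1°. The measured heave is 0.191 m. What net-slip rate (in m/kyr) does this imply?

dip-slip = heave / cos(dip) = 0.191 / cos(71.8°) = 0.6115 m
net slip = dip-slip / sin(rake) = 0.6115 / sin(30.1°) = 1.219 m
rate = 1.219 m / 225 years = 0.00542 m/yr = 5.42 m/kyr

5.42 m/kyr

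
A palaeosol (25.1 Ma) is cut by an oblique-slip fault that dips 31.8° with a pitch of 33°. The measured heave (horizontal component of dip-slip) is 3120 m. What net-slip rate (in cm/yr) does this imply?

0.0269 cm/yr

dip-slip = heave / cos(dip) = 3120 / cos(31.8°) = 3671 m
net slip = dip-slip / sin(rake) = 3671 / sin(33°) = 6740 m
rate = 6740 m / 25.1 Ma = 0.000269 m/yr = 0.0269 cm/yr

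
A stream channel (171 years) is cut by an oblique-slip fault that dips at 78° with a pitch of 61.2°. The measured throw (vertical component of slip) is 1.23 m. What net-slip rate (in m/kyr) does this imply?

dip-slip = throw / sin(dip) = 1.23 / sin(78°) = 1.257 m
net slip = dip-slip / sin(rake) = 1.257 / sin(61.2°) = 1.435 m
rate = 1.435 m / 171 years = 0.00839 m/yr = 8.39 m/kyr

8.39 m/kyr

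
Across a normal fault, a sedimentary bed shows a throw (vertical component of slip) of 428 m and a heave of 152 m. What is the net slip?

net slip = √(throw² + heave²) = √(428² + 152²) = 454 m

454 m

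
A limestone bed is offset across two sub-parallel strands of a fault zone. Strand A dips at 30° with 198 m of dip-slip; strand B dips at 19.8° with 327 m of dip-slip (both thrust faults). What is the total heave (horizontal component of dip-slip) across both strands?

heave_A = 198 × cos(30°) = 171.5 m
heave_B = 327 × cos(19.8°) = 307.7 m
total = 171.5 + 307.7 = 479 m

479 m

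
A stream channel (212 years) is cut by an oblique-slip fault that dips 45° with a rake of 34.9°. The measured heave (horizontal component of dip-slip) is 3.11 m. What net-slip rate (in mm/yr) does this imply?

dip-slip = heave / cos(dip) = 3.11 / cos(45°) = 4.398 m
net slip = dip-slip / sin(rake) = 4.398 / sin(34.9°) = 7.687 m
rate = 7.687 m / 212 years = 0.0363 m/yr = 36.3 mm/yr

36.3 mm/yr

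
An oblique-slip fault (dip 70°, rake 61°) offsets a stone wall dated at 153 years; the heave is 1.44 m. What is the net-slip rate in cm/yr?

3.15 cm/yr

dip-slip = heave / cos(dip) = 1.44 / cos(70°) = 4.210 m
net slip = dip-slip / sin(rake) = 4.210 / sin(61°) = 4.814 m
rate = 4.814 m / 153 years = 0.0315 m/yr = 3.15 cm/yr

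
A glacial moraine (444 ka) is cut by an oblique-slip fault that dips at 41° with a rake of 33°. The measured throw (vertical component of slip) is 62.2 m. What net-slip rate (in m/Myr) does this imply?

dip-slip = throw / sin(dip) = 62.2 / sin(41°) = 94.81 m
net slip = dip-slip / sin(rake) = 94.81 / sin(33°) = 174.1 m
rate = 174.1 m / 444 ka = 0.000392 m/yr = 392 m/Myr

392 m/Myr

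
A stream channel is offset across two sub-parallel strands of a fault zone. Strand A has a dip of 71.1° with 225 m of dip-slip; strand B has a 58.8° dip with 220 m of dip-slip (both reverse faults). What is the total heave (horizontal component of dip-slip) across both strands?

heave_A = 225 × cos(71.1°) = 72.88 m
heave_B = 220 × cos(58.8°) = 114 m
total = 72.88 + 114 = 187 m

187 m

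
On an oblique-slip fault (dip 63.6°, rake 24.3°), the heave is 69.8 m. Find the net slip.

381 m

dip-slip = heave / cos(dip) = 69.8 / cos(63.6°) = 157 m
net slip = dip-slip / sin(rake) = 157 / sin(24.3°) = 381 m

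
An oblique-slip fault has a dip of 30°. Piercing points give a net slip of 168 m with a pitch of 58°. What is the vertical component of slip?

71.2 m

dip-slip = net slip × sin(rake) = 168 m × sin(58°) = 142.5 m
throw = dip-slip × sin(dip) = 142.5 × sin(30°) = 71.2 m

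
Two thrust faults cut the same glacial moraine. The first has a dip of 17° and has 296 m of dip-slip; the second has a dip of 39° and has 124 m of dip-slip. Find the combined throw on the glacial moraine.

throw_A = 296 × sin(17°) = 86.54 m
throw_B = 124 × sin(39°) = 78.04 m
total = 86.54 + 78.04 = 165 m

165 m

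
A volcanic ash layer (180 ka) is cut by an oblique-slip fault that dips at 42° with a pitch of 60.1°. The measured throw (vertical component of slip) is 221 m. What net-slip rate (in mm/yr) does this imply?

2.12 mm/yr

dip-slip = throw / sin(dip) = 221 / sin(42°) = 330.3 m
net slip = dip-slip / sin(rake) = 330.3 / sin(60.1°) = 381 m
rate = 381 m / 180 ka = 0.00212 m/yr = 2.12 mm/yr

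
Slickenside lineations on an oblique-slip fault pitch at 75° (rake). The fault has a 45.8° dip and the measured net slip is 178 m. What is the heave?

120 m

dip-slip = net slip × sin(rake) = 178 m × sin(75°) = 171.9 m
heave = dip-slip × cos(dip) = 171.9 × cos(45.8°) = 120 m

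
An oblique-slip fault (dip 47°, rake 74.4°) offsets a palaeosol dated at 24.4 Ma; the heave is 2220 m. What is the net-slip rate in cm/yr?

0.0139 cm/yr

dip-slip = heave / cos(dip) = 2220 / cos(47°) = 3255 m
net slip = dip-slip / sin(rake) = 3255 / sin(74.4°) = 3380 m
rate = 3380 m / 24.4 Ma = 0.000139 m/yr = 0.0139 cm/yr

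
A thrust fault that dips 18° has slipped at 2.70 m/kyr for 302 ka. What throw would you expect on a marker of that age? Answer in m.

252 m

dip-slip = rate × time = 2.70 m/kyr × 302 ka = 815.4 m
throw = dip-slip × sin(dip) = 815.4 × sin(18°) = 252 m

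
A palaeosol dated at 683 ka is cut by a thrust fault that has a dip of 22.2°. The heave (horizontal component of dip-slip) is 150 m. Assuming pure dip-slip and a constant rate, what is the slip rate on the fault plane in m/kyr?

0.237 m/kyr

dip-slip = heave / cos(dip) = 150 m / cos(22.2°) = 162 m
rate = 162 m / 683 ka = 0.000237 m/yr = 0.237 m/kyr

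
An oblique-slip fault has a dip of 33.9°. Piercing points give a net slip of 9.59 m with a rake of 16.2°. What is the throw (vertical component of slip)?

1.49 m

dip-slip = net slip × sin(rake) = 9.59 m × sin(16.2°) = 2.676 m
throw = dip-slip × sin(dip) = 2.676 × sin(33.9°) = 1.49 m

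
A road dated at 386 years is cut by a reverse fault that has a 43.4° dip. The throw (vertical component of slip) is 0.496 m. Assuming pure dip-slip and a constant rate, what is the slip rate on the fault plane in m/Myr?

1870 m/Myr

dip-slip = throw / sin(dip) = 0.496 m / sin(43.4°) = 0.7219 m
rate = 0.7219 m / 386 years = 0.00187 m/yr = 1870 m/Myr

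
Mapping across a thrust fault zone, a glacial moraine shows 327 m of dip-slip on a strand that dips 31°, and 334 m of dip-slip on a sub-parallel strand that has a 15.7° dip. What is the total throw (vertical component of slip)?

259 m

throw_A = 327 × sin(31°) = 168.4 m
throw_B = 334 × sin(15.7°) = 90.38 m
total = 168.4 + 90.38 = 259 m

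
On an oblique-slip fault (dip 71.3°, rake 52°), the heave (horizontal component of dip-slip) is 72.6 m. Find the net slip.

dip-slip = heave / cos(dip) = 72.6 / cos(71.3°) = 226.4 m
net slip = dip-slip / sin(rake) = 226.4 / sin(52°) = 287 m

287 m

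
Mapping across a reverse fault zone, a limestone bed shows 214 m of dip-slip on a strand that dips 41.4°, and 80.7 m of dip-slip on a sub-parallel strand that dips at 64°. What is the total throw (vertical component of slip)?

throw_A = 214 × sin(41.4°) = 141.5 m
throw_B = 80.7 × sin(64°) = 72.53 m
total = 141.5 + 72.53 = 214 m

214 m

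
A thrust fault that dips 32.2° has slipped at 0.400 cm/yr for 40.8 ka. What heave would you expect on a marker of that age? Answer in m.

dip-slip = rate × time = 0.400 cm/yr × 40.8 ka = 163.2 m
heave = dip-slip × cos(dip) = 163.2 × cos(32.2°) = 138 m

138 m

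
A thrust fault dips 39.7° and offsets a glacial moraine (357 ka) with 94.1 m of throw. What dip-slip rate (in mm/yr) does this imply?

dip-slip = throw / sin(dip) = 94.1 m / sin(39.7°) = 147.3 m
rate = 147.3 m / 357 ka = 0.000413 m/yr = 0.413 mm/yr

0.413 mm/yr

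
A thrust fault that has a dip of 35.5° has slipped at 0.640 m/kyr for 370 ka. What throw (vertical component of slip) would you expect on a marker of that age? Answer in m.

138 m

dip-slip = rate × time = 0.640 m/kyr × 370 ka = 236.8 m
throw = dip-slip × sin(dip) = 236.8 × sin(35.5°) = 138 m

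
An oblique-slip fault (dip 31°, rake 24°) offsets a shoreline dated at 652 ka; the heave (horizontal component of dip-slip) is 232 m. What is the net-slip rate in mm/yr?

1.02 mm/yr

dip-slip = heave / cos(dip) = 232 / cos(31°) = 270.7 m
net slip = dip-slip / sin(rake) = 270.7 / sin(24°) = 665.4 m
rate = 665.4 m / 652 ka = 0.00102 m/yr = 1.02 mm/yr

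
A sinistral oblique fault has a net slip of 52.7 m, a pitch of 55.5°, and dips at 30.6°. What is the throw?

22.1 m

dip-slip = net slip × sin(rake) = 52.7 m × sin(55.5°) = 43.43 m
throw = dip-slip × sin(dip) = 43.43 × sin(30.6°) = 22.1 m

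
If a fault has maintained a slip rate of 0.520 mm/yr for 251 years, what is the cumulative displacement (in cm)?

13.1 cm

slip = rate × time = 0.520 mm/yr × 251 years = 0.131 m = 13.1 cm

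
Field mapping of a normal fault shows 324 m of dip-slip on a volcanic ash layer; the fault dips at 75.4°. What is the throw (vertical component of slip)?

314 m

throw = dip-slip × sin(dip) = 324 m × sin(75.4°) = 314 m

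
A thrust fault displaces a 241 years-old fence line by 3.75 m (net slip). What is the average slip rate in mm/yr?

15.6 mm/yr

rate = 3.75 m / 241 years = 0.0156 m/yr = 15.6 mm/yr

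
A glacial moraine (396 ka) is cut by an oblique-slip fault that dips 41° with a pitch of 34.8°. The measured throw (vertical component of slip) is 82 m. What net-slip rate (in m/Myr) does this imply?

553 m/Myr

dip-slip = throw / sin(dip) = 82 / sin(41°) = 125 m
net slip = dip-slip / sin(rake) = 125 / sin(34.8°) = 219 m
rate = 219 m / 396 ka = 0.000553 m/yr = 553 m/Myr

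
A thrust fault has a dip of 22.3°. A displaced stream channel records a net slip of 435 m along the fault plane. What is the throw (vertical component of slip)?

165 m

throw = dip-slip × sin(dip) = 435 m × sin(22.3°) = 165 m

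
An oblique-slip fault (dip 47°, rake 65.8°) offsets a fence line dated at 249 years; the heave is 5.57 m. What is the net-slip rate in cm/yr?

dip-slip = heave / cos(dip) = 5.57 / cos(47°) = 8.167 m
net slip = dip-slip / sin(rake) = 8.167 / sin(65.8°) = 8.954 m
rate = 8.954 m / 249 years = 0.0360 m/yr = 3.60 cm/yr

3.60 cm/yr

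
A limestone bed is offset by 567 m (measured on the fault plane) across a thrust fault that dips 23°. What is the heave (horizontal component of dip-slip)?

heave = dip-slip × cos(dip) = 567 m × cos(23°) = 522 m

522 m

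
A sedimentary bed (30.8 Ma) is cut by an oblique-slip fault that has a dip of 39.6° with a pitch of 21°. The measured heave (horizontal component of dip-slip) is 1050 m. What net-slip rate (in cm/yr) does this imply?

dip-slip = heave / cos(dip) = 1050 / cos(39.6°) = 1363 m
net slip = dip-slip / sin(rake) = 1363 / sin(21°) = 3803 m
rate = 3803 m / 30.8 Ma = 0.000123 m/yr = 0.0123 cm/yr

0.0123 cm/yr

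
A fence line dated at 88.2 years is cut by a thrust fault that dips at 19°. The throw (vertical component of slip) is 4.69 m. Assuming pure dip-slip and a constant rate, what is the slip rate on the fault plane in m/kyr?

dip-slip = throw / sin(dip) = 4.69 m / sin(19°) = 14.41 m
rate = 14.41 m / 88.2 years = 0.163 m/yr = 163 m/kyr

163 m/kyr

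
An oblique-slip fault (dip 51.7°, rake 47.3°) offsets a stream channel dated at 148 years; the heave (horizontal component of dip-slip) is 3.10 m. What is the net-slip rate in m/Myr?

dip-slip = heave / cos(dip) = 3.10 / cos(51.7°) = 5.002 m
net slip = dip-slip / sin(rake) = 5.002 / sin(47.3°) = 6.806 m
rate = 6.806 m / 148 years = 0.0460 m/yr = 46000 m/Myr

46000 m/Myr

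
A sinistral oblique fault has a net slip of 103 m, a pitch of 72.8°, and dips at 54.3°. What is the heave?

dip-slip = net slip × sin(rake) = 103 m × sin(72.8°) = 98.39 m
heave = dip-slip × cos(dip) = 98.39 × cos(54.3°) = 57.4 m

57.4 m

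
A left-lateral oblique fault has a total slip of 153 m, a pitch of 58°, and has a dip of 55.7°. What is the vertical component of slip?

dip-slip = net slip × sin(rake) = 153 m × sin(58°) = 129.8 m
throw = dip-slip × sin(dip) = 129.8 × sin(55.7°) = 107 m

107 m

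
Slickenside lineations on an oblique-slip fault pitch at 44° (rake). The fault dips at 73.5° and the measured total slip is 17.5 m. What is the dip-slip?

dip-slip = net slip × sin(rake) = 17.5 m × sin(44°) = 12.2 m

12.2 m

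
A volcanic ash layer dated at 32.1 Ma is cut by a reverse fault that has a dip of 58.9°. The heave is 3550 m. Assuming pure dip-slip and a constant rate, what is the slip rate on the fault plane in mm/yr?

0.214 mm/yr

dip-slip = heave / cos(dip) = 3550 m / cos(58.9°) = 6873 m
rate = 6873 m / 32.1 Ma = 0.000214 m/yr = 0.214 mm/yr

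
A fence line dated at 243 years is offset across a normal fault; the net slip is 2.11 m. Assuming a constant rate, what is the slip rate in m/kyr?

8.68 m/kyr

rate = 2.11 m / 243 years = 0.00868 m/yr = 8.68 m/kyr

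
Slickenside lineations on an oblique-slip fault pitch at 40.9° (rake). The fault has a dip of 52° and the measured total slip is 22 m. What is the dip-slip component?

14.4 m

dip-slip = net slip × sin(rake) = 22 m × sin(40.9°) = 14.4 m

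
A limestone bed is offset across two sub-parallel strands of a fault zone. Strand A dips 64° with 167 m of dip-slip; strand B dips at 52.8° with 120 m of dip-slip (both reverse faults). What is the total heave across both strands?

heave_A = 167 × cos(64°) = 73.21 m
heave_B = 120 × cos(52.8°) = 72.55 m
total = 73.21 + 72.55 = 146 m

146 m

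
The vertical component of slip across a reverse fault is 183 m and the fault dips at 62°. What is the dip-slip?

207 m

dip-slip = throw / sin(dip) = 183 / sin(62°) = 207 m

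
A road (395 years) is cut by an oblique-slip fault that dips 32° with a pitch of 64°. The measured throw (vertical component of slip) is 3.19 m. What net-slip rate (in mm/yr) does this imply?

17 mm/yr

dip-slip = throw / sin(dip) = 3.19 / sin(32°) = 6.020 m
net slip = dip-slip / sin(rake) = 6.020 / sin(64°) = 6.698 m
rate = 6.698 m / 395 years = 0.0170 m/yr = 17 mm/yr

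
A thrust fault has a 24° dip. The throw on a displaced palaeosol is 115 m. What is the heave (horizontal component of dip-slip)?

heave = throw / tan(dip) = 115 / tan(24°) = 258 m

258 m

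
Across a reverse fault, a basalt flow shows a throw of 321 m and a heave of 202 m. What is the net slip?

379 m

net slip = √(throw² + heave²) = √(321² + 202²) = 379 m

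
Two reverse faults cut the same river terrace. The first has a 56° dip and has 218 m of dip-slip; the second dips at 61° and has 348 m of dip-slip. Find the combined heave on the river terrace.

heave_A = 218 × cos(56°) = 121.9 m
heave_B = 348 × cos(61°) = 168.7 m
total = 121.9 + 168.7 = 291 m

291 m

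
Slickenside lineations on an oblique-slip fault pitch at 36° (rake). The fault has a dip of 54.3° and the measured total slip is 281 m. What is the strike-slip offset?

227 m

strike-slip = net slip × cos(rake) = 281 m × cos(36°) = 227 m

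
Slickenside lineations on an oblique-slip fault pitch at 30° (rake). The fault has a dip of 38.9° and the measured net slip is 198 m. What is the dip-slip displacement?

dip-slip = net slip × sin(rake) = 198 m × sin(30°) = 99 m

99 m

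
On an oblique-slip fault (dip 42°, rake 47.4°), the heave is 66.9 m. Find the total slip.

dip-slip = heave / cos(dip) = 66.9 / cos(42°) = 90.02 m
net slip = dip-slip / sin(rake) = 90.02 / sin(47.4°) = 122 m

122 m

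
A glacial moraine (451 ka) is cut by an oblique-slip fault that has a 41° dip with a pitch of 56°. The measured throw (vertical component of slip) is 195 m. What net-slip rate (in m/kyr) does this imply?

0.795 m/kyr

dip-slip = throw / sin(dip) = 195 / sin(41°) = 297.2 m
net slip = dip-slip / sin(rake) = 297.2 / sin(56°) = 358.5 m
rate = 358.5 m / 451 ka = 0.000795 m/yr = 0.795 m/kyr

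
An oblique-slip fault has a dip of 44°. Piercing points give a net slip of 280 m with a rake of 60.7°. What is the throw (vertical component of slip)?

dip-slip = net slip × sin(rake) = 280 m × sin(60.7°) = 244.2 m
throw = dip-slip × sin(dip) = 244.2 × sin(44°) = 170 m

170 m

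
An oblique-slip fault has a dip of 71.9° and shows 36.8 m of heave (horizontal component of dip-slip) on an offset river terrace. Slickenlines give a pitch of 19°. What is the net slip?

dip-slip = heave / cos(dip) = 36.8 / cos(71.9°) = 118.5 m
net slip = dip-slip / sin(rake) = 118.5 / sin(19°) = 364 m

364 m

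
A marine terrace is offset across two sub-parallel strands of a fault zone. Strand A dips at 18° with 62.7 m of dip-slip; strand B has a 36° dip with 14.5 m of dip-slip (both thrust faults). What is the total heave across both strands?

71.4 m

heave_A = 62.7 × cos(18°) = 59.63 m
heave_B = 14.5 × cos(36°) = 11.73 m
total = 59.63 + 11.73 = 71.4 m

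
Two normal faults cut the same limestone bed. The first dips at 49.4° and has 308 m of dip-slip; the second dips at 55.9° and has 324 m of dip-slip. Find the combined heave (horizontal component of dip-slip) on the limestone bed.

heave_A = 308 × cos(49.4°) = 200.4 m
heave_B = 324 × cos(55.9°) = 181.6 m
total = 200.4 + 181.6 = 382 m

382 m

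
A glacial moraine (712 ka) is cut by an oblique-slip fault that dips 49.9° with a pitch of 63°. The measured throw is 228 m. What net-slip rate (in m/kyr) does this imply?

dip-slip = throw / sin(dip) = 228 / sin(49.9°) = 298.1 m
net slip = dip-slip / sin(rake) = 298.1 / sin(63°) = 334.5 m
rate = 334.5 m / 712 ka = 0.000470 m/yr = 0.470 m/kyr

0.470 m/kyr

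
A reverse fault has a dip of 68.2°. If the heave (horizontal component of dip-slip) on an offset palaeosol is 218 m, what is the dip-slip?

dip-slip = heave / cos(dip) = 218 / cos(68.2°) = 587 m

587 m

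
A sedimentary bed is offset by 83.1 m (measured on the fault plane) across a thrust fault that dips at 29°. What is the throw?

40.3 m

throw = dip-slip × sin(dip) = 83.1 m × sin(29°) = 40.3 m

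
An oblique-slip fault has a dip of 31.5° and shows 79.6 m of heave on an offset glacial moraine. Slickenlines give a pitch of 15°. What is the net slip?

dip-slip = heave / cos(dip) = 79.6 / cos(31.5°) = 93.36 m
net slip = dip-slip / sin(rake) = 93.36 / sin(15°) = 361 m

361 m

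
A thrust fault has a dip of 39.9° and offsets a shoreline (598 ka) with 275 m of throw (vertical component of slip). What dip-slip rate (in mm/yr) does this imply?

0.717 mm/yr

dip-slip = throw / sin(dip) = 275 m / sin(39.9°) = 428.7 m
rate = 428.7 m / 598 ka = 0.000717 m/yr = 0.717 mm/yr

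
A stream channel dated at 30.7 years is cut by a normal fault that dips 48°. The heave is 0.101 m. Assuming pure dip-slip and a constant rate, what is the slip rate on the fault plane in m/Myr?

4920 m/Myr

dip-slip = heave / cos(dip) = 0.101 m / cos(48°) = 0.1509 m
rate = 0.1509 m / 30.7 years = 0.00492 m/yr = 4920 m/Myr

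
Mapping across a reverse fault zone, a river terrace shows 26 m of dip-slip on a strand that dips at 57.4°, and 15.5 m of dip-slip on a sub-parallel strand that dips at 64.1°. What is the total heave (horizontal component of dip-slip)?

heave_A = 26 × cos(57.4°) = 14.01 m
heave_B = 15.5 × cos(64.1°) = 6.770 m
total = 14.01 + 6.770 = 20.8 m

20.8 m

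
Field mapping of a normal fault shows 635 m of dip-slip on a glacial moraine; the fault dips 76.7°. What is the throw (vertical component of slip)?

618 m

throw = dip-slip × sin(dip) = 635 m × sin(76.7°) = 618 m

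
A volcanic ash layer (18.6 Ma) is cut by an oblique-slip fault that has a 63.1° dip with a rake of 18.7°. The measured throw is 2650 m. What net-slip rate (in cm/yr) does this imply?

0.0498 cm/yr

dip-slip = throw / sin(dip) = 2650 / sin(63.1°) = 2972 m
net slip = dip-slip / sin(rake) = 2972 / sin(18.7°) = 9268 m
rate = 9268 m / 18.6 Ma = 0.000498 m/yr = 0.0498 cm/yr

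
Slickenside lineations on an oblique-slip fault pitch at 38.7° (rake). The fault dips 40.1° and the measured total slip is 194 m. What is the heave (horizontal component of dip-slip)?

92.8 m

dip-slip = net slip × sin(rake) = 194 m × sin(38.7°) = 121.3 m
heave = dip-slip × cos(dip) = 121.3 × cos(40.1°) = 92.8 m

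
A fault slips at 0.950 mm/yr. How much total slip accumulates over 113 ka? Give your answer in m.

107 m

slip = rate × time = 0.950 mm/yr × 113 ka = 107 m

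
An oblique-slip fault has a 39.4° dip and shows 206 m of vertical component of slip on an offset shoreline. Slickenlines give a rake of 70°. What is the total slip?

345 m

dip-slip = throw / sin(dip) = 206 / sin(39.4°) = 324.5 m
net slip = dip-slip / sin(rake) = 324.5 / sin(70°) = 345 m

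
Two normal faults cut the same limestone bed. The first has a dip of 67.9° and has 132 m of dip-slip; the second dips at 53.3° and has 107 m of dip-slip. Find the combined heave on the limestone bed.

heave_A = 132 × cos(67.9°) = 49.66 m
heave_B = 107 × cos(53.3°) = 63.95 m
total = 49.66 + 63.95 = 114 m

114 m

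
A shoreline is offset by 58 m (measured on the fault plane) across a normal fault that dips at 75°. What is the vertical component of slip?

56 m

throw = dip-slip × sin(dip) = 58 m × sin(75°) = 56 m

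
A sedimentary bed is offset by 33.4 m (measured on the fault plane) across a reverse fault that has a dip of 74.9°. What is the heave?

8.70 m

heave = dip-slip × cos(dip) = 33.4 m × cos(74.9°) = 8.70 m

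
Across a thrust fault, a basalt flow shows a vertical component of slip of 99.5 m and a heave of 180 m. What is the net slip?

net slip = √(throw² + heave²) = √(99.5² + 180²) = 206 m

206 m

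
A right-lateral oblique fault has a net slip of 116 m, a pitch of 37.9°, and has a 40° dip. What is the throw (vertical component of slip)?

45.8 m

dip-slip = net slip × sin(rake) = 116 m × sin(37.9°) = 71.26 m
throw = dip-slip × sin(dip) = 71.26 × sin(40°) = 45.8 m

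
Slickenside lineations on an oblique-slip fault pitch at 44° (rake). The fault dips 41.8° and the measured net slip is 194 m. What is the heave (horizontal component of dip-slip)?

dip-slip = net slip × sin(rake) = 194 m × sin(44°) = 134.8 m
heave = dip-slip × cos(dip) = 134.8 × cos(41.8°) = 100 m

100 m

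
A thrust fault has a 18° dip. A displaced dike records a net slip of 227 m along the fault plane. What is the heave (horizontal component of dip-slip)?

216 m

heave = dip-slip × cos(dip) = 227 m × cos(18°) = 216 m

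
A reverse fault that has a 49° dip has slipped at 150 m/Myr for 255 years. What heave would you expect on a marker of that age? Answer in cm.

dip-slip = rate × time = 150 m/Myr × 255 years = 0.03825 m
heave = dip-slip × cos(dip) = 0.03825 × cos(49°) = 0.0251 m = 2.51 cm

2.51 cm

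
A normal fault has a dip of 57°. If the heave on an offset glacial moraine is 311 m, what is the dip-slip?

571 m

dip-slip = heave / cos(dip) = 311 / cos(57°) = 571 m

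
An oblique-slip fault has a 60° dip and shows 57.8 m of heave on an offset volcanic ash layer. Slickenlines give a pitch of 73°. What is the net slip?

dip-slip = heave / cos(dip) = 57.8 / cos(60°) = 115.6 m
net slip = dip-slip / sin(rake) = 115.6 / sin(73°) = 121 m

121 m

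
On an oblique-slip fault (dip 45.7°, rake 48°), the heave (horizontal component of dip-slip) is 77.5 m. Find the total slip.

149 m

dip-slip = heave / cos(dip) = 77.5 / cos(45.7°) = 111 m
net slip = dip-slip / sin(rake) = 111 / sin(48°) = 149 m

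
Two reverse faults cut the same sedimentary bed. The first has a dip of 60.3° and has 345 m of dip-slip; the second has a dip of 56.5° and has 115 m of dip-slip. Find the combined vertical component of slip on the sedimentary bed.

396 m

throw_A = 345 × sin(60.3°) = 299.7 m
throw_B = 115 × sin(56.5°) = 95.90 m
total = 299.7 + 95.90 = 396 m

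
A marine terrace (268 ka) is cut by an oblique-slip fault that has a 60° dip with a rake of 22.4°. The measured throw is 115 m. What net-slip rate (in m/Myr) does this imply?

dip-slip = throw / sin(dip) = 115 / sin(60°) = 132.8 m
net slip = dip-slip / sin(rake) = 132.8 / sin(22.4°) = 348.5 m
rate = 348.5 m / 268 ka = 0.00130 m/yr = 1300 m/Myr

1300 m/Myr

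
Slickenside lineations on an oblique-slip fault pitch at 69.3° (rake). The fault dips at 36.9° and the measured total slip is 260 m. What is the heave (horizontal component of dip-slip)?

dip-slip = net slip × sin(rake) = 260 m × sin(69.3°) = 243.2 m
heave = dip-slip × cos(dip) = 243.2 × cos(36.9°) = 194 m

194 m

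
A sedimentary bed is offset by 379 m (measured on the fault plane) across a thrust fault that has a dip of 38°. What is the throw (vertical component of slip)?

throw = dip-slip × sin(dip) = 379 m × sin(38°) = 233 m

233 m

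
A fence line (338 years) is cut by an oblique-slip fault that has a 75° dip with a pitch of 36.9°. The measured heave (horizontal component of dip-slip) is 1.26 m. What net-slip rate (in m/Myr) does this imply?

dip-slip = heave / cos(dip) = 1.26 / cos(75°) = 4.868 m
net slip = dip-slip / sin(rake) = 4.868 / sin(36.9°) = 8.108 m
rate = 8.108 m / 338 years = 0.0240 m/yr = 24000 m/Myr

24000 m/Myr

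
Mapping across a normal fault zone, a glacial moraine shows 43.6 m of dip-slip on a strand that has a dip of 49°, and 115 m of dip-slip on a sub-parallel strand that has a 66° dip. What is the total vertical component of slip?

throw_A = 43.6 × sin(49°) = 32.91 m
throw_B = 115 × sin(66°) = 105.1 m
total = 32.91 + 105.1 = 138 m

138 m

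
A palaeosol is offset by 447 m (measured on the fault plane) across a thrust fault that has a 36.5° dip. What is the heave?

heave = dip-slip × cos(dip) = 447 m × cos(36.5°) = 359 m

359 m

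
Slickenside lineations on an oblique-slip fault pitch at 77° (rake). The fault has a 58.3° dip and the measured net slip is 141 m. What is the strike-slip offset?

strike-slip = net slip × cos(rake) = 141 m × cos(77°) = 31.7 m

31.7 m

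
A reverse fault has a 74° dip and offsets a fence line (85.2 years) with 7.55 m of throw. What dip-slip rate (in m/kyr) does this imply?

92.2 m/kyr

dip-slip = throw / sin(dip) = 7.55 m / sin(74°) = 7.854 m
rate = 7.854 m / 85.2 years = 0.0922 m/yr = 92.2 m/kyr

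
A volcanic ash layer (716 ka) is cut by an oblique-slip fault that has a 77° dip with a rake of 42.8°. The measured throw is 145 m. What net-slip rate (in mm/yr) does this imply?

dip-slip = throw / sin(dip) = 145 / sin(77°) = 148.8 m
net slip = dip-slip / sin(rake) = 148.8 / sin(42.8°) = 219 m
rate = 219 m / 716 ka = 0.000306 m/yr = 0.306 mm/yr

0.306 mm/yr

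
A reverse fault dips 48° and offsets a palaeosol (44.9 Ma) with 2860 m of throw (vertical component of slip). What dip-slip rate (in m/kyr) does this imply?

0.0857 m/kyr

dip-slip = throw / sin(dip) = 2860 m / sin(48°) = 3849 m
rate = 3849 m / 44.9 Ma = 0.0000857 m/yr = 0.0857 m/kyr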